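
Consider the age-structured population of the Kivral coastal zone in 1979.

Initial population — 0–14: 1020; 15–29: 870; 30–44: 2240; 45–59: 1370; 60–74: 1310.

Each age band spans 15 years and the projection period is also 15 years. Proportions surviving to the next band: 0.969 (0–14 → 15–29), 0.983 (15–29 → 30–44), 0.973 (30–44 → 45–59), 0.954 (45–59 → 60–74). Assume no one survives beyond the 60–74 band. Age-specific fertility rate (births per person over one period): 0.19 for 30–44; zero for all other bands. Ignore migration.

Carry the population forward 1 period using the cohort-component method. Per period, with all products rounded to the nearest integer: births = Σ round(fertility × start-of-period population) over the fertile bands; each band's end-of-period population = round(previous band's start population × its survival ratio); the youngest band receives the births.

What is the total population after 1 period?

5756

Period 1.
Births: 2240 × 0.19 = 426
15–29: 1020 × 0.969 = 988
30–44: 870 × 0.983 = 855
45–59: 2240 × 0.973 = 2180
60–74: 1370 × 0.954 = 1307
→ [426, 988, 855, 2180, 1307]
Total after period 1: 426 + 988 + 855 + 2180 + 1307 = 5756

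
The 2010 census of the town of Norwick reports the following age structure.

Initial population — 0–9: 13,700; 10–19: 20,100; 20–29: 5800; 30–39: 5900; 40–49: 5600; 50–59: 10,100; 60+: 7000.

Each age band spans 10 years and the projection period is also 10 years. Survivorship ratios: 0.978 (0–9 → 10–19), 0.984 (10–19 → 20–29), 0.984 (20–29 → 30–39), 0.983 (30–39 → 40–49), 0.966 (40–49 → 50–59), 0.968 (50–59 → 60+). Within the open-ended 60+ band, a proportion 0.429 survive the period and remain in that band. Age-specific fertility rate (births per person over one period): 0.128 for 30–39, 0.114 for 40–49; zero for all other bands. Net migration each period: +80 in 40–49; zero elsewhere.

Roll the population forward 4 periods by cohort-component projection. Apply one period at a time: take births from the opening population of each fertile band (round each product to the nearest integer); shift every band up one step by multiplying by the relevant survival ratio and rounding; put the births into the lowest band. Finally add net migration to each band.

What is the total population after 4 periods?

(Groups numbered youngest = 1 to oldest = 7.)
After projecting period 1:
Births: 5900 × 0.128 = 755 ; 5600 × 0.114 = 638 ⇒ total 1393
Group 2: 13700 × 0.978 = 13399
Group 3: 20100 × 0.984 = 19778
Group 4: 5800 × 0.984 = 5707
Group 5: 5900 × 0.983 = 5800
Group 6: 5600 × 0.966 = 5410
Group 7: 10100 × 0.968 + 7000 × 0.429 = 9777 + 3003 = 12780
Net migration: Group 5 + 80 → 5880
→ [1393, 13399, 19778, 5707, 5880, 5410, 12780]
After projecting period 2:
Births: 5707 × 0.128 = 730 ; 5880 × 0.114 = 670 ⇒ total 1400
Group 2: 1393 × 0.978 = 1362
Group 3: 13399 × 0.984 = 13185
Group 4: 19778 × 0.984 = 19462
Group 5: 5707 × 0.983 = 5610
Group 6: 5880 × 0.966 = 5680
Group 7: 5410 × 0.968 + 12780 × 0.429 = 5237 + 5483 = 10720
Net migration: Group 5 + 80 → 5690
→ [1400, 1362, 13185, 19462, 5690, 5680, 10720]
After projecting period 3:
Births: 19462 × 0.128 = 2491 ; 5690 × 0.114 = 649 ⇒ total 3140
Group 2: 1400 × 0.978 = 1369
Group 3: 1362 × 0.984 = 1340
Group 4: 13185 × 0.984 = 12974
Group 5: 19462 × 0.983 = 19131
Group 6: 5690 × 0.966 = 5497
Group 7: 5680 × 0.968 + 10720 × 0.429 = 5498 + 4599 = 10097
Net migration: Group 5 + 80 → 19211
→ [3140, 1369, 1340, 12974, 19211, 5497, 10097]
After projecting period 4:
Births: 12974 × 0.128 = 1661 ; 19211 × 0.114 = 2190 ⇒ total 3851
Group 2: 3140 × 0.978 = 3071
Group 3: 1369 × 0.984 = 1347
Group 4: 1340 × 0.984 = 1319
Group 5: 12974 × 0.983 = 12753
Group 6: 19211 × 0.966 = 18558
Group 7: 5497 × 0.968 + 10097 × 0.429 = 5321 + 4332 = 9653
Net migration: Group 5 + 80 → 12833
→ [3851, 3071, 1347, 1319, 12833, 18558, 9653]
Total after period 4: 3851 + 3071 + 1347 + 1319 + 12833 + 18558 + 9653 = 50632

50632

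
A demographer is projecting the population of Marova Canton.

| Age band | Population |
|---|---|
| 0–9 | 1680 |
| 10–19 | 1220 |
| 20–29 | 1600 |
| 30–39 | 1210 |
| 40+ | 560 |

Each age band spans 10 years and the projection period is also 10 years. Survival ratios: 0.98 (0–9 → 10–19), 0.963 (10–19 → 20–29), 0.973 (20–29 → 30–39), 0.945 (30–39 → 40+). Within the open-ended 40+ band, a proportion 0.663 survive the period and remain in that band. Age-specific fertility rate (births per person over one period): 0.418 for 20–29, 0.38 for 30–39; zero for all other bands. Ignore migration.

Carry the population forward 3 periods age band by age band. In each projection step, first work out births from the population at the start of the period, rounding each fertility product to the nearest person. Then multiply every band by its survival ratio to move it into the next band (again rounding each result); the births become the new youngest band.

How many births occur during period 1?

1129

— Period 1 —
Births: 1600 * 0.418 = 669  |  1210 * 0.38 = 460 — total 1129
10–19: 1680 * 0.98 = 1646
20–29: 1220 * 0.963 = 1175
30–39: 1600 * 0.973 = 1557
40+: 1210 * 0.945 + 560 * 0.663 = 1143 + 371 = 1514
→ [1129, 1646, 1175, 1557, 1514]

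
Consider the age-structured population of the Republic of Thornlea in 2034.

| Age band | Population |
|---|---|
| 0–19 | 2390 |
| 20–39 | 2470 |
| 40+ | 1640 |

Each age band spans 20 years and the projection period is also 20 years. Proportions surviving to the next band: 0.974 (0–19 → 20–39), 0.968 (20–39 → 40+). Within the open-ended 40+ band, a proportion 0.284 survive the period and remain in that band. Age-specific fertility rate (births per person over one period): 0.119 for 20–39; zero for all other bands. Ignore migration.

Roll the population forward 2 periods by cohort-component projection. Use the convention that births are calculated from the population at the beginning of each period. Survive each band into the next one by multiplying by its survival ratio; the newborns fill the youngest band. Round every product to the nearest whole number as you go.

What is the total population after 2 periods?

Period 1.
Births: 2470 * 0.119 = 294
20–39: 2390 * 0.974 = 2328
40+: 2470 * 0.968 + 1640 * 0.284 = 2391 + 466 = 2857
→ [294, 2328, 2857]
Period 2.
Births: 2328 * 0.119 = 277
20–39: 294 * 0.974 = 286
40+: 2328 * 0.968 + 2857 * 0.284 = 2254 + 811 = 3065
→ [277, 286, 3065]
Total after period 2: 277 + 286 + 3065 = 3628

3628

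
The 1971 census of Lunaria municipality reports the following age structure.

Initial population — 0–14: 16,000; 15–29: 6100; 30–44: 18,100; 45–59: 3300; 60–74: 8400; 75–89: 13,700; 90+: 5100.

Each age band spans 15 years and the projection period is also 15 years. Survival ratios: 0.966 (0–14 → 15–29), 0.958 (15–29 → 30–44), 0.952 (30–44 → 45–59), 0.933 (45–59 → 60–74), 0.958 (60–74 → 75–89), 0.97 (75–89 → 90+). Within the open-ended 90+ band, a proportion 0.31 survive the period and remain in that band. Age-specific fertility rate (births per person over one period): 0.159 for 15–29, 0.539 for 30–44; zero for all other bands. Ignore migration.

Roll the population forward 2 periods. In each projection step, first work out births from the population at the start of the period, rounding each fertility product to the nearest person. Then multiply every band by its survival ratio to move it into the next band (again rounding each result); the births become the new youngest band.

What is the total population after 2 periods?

Call the groups 1 to 7, youngest first.
[period 1]
Births: 6100 × 0.159 = 970  |  18100 × 0.539 = 9756 → total 10726
Group 2: 16000 × 0.966 = 15456
Group 3: 6100 × 0.958 = 5844
Group 4: 18100 × 0.952 = 17231
Group 5: 3300 × 0.933 = 3079
Group 6: 8400 × 0.958 = 8047
Group 7: 13700 × 0.97 + 5100 × 0.31 = 13289 + 1581 = 14870
End of period: [10726, 15456, 5844, 17231, 3079, 8047, 14870]
[period 2]
Births: 15456 × 0.159 = 2458  |  5844 × 0.539 = 3150 → total 5608
Group 2: 10726 × 0.966 = 10361
Group 3: 15456 × 0.958 = 14807
Group 4: 5844 × 0.952 = 5563
Group 5: 17231 × 0.933 = 16077
Group 6: 3079 × 0.958 = 2950
Group 7: 8047 × 0.97 + 14870 × 0.31 = 7806 + 4610 = 12416
End of period: [5608, 10361, 14807, 5563, 16077, 2950, 12416]
Total after period 2: 5608 + 10361 + 14807 + 5563 + 16077 + 2950 + 12416 = 67782

67782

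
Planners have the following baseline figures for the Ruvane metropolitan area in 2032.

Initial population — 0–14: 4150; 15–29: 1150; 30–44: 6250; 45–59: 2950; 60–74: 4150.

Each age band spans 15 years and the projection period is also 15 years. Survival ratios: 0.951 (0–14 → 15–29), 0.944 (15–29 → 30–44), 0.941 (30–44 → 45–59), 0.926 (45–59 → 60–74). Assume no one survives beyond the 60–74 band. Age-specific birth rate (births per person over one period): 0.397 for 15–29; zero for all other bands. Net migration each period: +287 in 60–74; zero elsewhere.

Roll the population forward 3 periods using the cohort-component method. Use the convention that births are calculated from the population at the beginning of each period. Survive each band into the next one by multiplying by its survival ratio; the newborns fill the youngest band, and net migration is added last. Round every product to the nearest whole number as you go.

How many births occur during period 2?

1567

Numbering the bands 1..5 from youngest to oldest:
[period 1]
Births: 1150 * 0.397 = 457
Band 2: 4150 * 0.951 = 3947
Band 3: 1150 * 0.944 = 1086
Band 4: 6250 * 0.941 = 5881
Band 5: 2950 * 0.926 = 2732
Net migration: Band 5 + 287 → 3019
→ [457, 3947, 1086, 5881, 3019]
[period 2]
Births: 3947 * 0.397 = 1567
Band 2: 457 * 0.951 = 435
Band 3: 3947 * 0.944 = 3726
Band 4: 1086 * 0.941 = 1022
Band 5: 5881 * 0.926 = 5446
Net migration: Band 5 + 287 → 5733
→ [1567, 435, 3726, 1022, 5733]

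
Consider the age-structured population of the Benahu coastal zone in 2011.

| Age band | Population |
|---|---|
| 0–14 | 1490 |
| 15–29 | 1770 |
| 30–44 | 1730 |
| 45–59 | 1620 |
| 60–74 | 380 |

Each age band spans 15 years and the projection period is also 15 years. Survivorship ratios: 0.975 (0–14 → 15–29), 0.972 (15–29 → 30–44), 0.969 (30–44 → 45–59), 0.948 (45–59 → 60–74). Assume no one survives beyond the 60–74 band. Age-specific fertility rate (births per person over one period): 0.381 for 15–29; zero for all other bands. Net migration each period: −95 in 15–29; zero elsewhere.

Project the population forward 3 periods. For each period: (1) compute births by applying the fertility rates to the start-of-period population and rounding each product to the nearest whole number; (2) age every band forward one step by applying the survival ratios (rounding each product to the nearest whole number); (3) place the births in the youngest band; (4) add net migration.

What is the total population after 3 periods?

Call the bands 1 to 5, youngest first.
After projecting period 1:
Births: 1770 * 0.381 = 674
Band 2: 1490 * 0.975 = 1453
Band 3: 1770 * 0.972 = 1720
Band 4: 1730 * 0.969 = 1676
Band 5: 1620 * 0.948 = 1536
Net migration: Band 2 − 95 → 1358
→ [674, 1358, 1720, 1676, 1536]
After projecting period 2:
Births: 1358 * 0.381 = 517
Band 2: 674 * 0.975 = 657
Band 3: 1358 * 0.972 = 1320
Band 4: 1720 * 0.969 = 1667
Band 5: 1676 * 0.948 = 1589
Net migration: Band 2 − 95 → 562
→ [517, 562, 1320, 1667, 1589]
After projecting period 3:
Births: 562 * 0.381 = 214
Band 2: 517 * 0.975 = 504
Band 3: 562 * 0.972 = 546
Band 4: 1320 * 0.969 = 1279
Band 5: 1667 * 0.948 = 1580
Net migration: Band 2 − 95 → 409
→ [214, 409, 546, 1279, 1580]
Total after period 3: 214 + 409 + 546 + 1279 + 1580 = 4028

4028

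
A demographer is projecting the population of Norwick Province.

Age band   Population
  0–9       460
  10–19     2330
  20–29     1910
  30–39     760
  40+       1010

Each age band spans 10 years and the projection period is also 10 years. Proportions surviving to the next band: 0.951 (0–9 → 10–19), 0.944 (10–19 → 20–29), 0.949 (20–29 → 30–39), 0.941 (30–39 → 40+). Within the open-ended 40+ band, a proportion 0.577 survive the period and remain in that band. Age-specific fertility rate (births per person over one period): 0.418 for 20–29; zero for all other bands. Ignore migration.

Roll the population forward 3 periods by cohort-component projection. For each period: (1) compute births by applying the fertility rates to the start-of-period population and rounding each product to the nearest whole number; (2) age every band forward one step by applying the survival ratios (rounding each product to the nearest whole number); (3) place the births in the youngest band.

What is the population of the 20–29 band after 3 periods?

After projecting period 1:
Births: 1910 * 0.418 = 798
10–19: 460 * 0.951 = 437
20–29: 2330 * 0.944 = 2200
30–39: 1910 * 0.949 = 1813
40+: 760 * 0.941 + 1010 * 0.577 = 715 + 583 = 1298
Giving 798 / 437 / 2200 / 1813 / 1298.
After projecting period 2:
Births: 2200 * 0.418 = 920
10–19: 798 * 0.951 = 759
20–29: 437 * 0.944 = 413
30–39: 2200 * 0.949 = 2088
40+: 1813 * 0.941 + 1298 * 0.577 = 1706 + 749 = 2455
Giving 920 / 759 / 413 / 2088 / 2455.
After projecting period 3:
Births: 413 * 0.418 = 173
10–19: 920 * 0.951 = 875
20–29: 759 * 0.944 = 716
30–39: 413 * 0.949 = 392
40+: 2088 * 0.941 + 2455 * 0.577 = 1965 + 1417 = 3382
Giving 173 / 875 / 716 / 392 / 3382.

716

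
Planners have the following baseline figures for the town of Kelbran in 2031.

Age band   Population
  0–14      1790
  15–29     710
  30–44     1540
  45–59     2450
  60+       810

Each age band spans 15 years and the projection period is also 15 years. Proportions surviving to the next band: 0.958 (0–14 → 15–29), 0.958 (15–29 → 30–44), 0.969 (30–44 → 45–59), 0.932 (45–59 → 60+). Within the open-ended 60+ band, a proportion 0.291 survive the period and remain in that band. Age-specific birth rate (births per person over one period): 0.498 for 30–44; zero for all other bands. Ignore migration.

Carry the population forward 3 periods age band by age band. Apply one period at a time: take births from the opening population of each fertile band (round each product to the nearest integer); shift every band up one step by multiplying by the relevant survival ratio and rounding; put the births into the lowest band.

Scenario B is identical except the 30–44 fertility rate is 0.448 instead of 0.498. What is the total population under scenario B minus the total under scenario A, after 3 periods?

-186

Call the groups 1 to 5, youngest first.
Period 1:
Births: 1540 × 0.498 = 767
Group 2: 1790 × 0.958 = 1715
Group 3: 710 × 0.958 = 680
Group 4: 1540 × 0.969 = 1492
Group 5: 2450 × 0.932 + 810 × 0.291 = 2283 + 236 = 2519
Giving 767 / 1715 / 680 / 1492 / 2519.
Period 2:
Births: 680 × 0.498 = 339
Group 2: 767 × 0.958 = 735
Group 3: 1715 × 0.958 = 1643
Group 4: 680 × 0.969 = 659
Group 5: 1492 × 0.932 + 2519 × 0.291 = 1391 + 733 = 2124
Giving 339 / 735 / 1643 / 659 / 2124.
Period 3:
Births: 1643 × 0.498 = 818
Group 2: 339 × 0.958 = 325
Group 3: 735 × 0.958 = 704
Group 4: 1643 × 0.969 = 1592
Group 5: 659 × 0.932 + 2124 × 0.291 = 614 + 618 = 1232
Giving 818 / 325 / 704 / 1592 / 1232.
Scenario A total after 3 periods: 4671
Scenario B projection —
Period 1:
Births: 1540 × 0.448 = 690
Group 2: 1790 × 0.958 = 1715
Group 3: 710 × 0.958 = 680
Group 4: 1540 × 0.969 = 1492
Group 5: 2450 × 0.932 + 810 × 0.291 = 2283 + 236 = 2519
Giving 690 / 1715 / 680 / 1492 / 2519.
Period 2:
Births: 680 × 0.448 = 305
Group 2: 690 × 0.958 = 661
Group 3: 1715 × 0.958 = 1643
Group 4: 680 × 0.969 = 659
Group 5: 1492 × 0.932 + 2519 × 0.291 = 1391 + 733 = 2124
Giving 305 / 661 / 1643 / 659 / 2124.
Period 3:
Births: 1643 × 0.448 = 736
Group 2: 305 × 0.958 = 292
Group 3: 661 × 0.958 = 633
Group 4: 1643 × 0.969 = 1592
Group 5: 659 × 0.932 + 2124 × 0.291 = 614 + 618 = 1232
Giving 736 / 292 / 633 / 1592 / 1232.
Scenario B total after 3 periods: 4485
Difference B − A = 4485 − 4671 = -186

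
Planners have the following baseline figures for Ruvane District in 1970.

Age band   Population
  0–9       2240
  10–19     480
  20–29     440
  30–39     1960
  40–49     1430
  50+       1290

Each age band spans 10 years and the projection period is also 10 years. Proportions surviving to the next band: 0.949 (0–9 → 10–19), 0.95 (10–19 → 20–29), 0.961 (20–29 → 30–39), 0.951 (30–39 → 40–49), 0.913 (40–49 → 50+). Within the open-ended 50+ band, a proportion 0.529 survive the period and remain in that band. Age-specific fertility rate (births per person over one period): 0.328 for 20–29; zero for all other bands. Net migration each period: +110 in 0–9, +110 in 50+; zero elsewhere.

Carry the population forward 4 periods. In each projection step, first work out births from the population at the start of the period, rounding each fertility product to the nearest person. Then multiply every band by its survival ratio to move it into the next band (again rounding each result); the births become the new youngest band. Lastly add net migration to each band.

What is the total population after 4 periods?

4781

Period 1:
Births: 440 × 0.328 = 144
10–19: 2240 × 0.949 = 2126
20–29: 480 × 0.95 = 456
30–39: 440 × 0.961 = 423
40–49: 1960 × 0.951 = 1864
50+: 1430 × 0.913 + 1290 × 0.529 = 1306 + 682 = 1988
Net migration: 0–9 + 110 → 254; 50+ + 110 → 2098
Population now: 0–9=254, 10–19=2126, 20–29=456, 30–39=423, 40–49=1864, 50+=2098
Period 2:
Births: 456 × 0.328 = 150
10–19: 254 × 0.949 = 241
20–29: 2126 × 0.95 = 2020
30–39: 456 × 0.961 = 438
40–49: 423 × 0.951 = 402
50+: 1864 × 0.913 + 2098 × 0.529 = 1702 + 1110 = 2812
Net migration: 0–9 + 110 → 260; 50+ + 110 → 2922
Population now: 0–9=260, 10–19=241, 20–29=2020, 30–39=438, 40–49=402, 50+=2922
Period 3:
Births: 2020 × 0.328 = 663
10–19: 260 × 0.949 = 247
20–29: 241 × 0.95 = 229
30–39: 2020 × 0.961 = 1941
40–49: 438 × 0.951 = 417
50+: 402 × 0.913 + 2922 × 0.529 = 367 + 1546 = 1913
Net migration: 0–9 + 110 → 773; 50+ + 110 → 2023
Population now: 0–9=773, 10–19=247, 20–29=229, 30–39=1941, 40–49=417, 50+=2023
Period 4:
Births: 229 × 0.328 = 75
10–19: 773 × 0.949 = 734
20–29: 247 × 0.95 = 235
30–39: 229 × 0.961 = 220
40–49: 1941 × 0.951 = 1846
50+: 417 × 0.913 + 2023 × 0.529 = 381 + 1070 = 1451
Net migration: 0–9 + 110 → 185; 50+ + 110 → 1561
Population now: 0–9=185, 10–19=734, 20–29=235, 30–39=220, 40–49=1846, 50+=1561
Total after period 4: 185 + 734 + 235 + 220 + 1846 + 1561 = 4781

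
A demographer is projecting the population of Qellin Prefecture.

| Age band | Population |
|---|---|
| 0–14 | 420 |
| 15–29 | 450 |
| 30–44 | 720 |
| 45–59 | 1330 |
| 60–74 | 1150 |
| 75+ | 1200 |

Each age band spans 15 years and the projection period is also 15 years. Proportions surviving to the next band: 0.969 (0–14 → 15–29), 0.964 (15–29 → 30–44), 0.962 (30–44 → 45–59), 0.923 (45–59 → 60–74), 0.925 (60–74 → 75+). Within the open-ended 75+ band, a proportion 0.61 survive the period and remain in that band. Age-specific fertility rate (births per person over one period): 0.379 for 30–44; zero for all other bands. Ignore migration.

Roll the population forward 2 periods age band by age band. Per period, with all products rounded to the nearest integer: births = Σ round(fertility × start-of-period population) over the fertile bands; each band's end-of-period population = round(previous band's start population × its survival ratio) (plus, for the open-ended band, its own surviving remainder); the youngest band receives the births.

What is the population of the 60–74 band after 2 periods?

After projecting period 1:
Births: 720 * 0.379 = 273
15–29: 420 * 0.969 = 407
30–44: 450 * 0.964 = 434
45–59: 720 * 0.962 = 693
60–74: 1330 * 0.923 = 1228
75+: 1150 * 0.925 + 1200 * 0.61 = 1064 + 732 = 1796
→ [273, 407, 434, 693, 1228, 1796]
After projecting period 2:
Births: 434 * 0.379 = 164
15–29: 273 * 0.969 = 265
30–44: 407 * 0.964 = 392
45–59: 434 * 0.962 = 418
60–74: 693 * 0.923 = 640
75+: 1228 * 0.925 + 1796 * 0.61 = 1136 + 1096 = 2232
→ [164, 265, 392, 418, 640, 2232]

640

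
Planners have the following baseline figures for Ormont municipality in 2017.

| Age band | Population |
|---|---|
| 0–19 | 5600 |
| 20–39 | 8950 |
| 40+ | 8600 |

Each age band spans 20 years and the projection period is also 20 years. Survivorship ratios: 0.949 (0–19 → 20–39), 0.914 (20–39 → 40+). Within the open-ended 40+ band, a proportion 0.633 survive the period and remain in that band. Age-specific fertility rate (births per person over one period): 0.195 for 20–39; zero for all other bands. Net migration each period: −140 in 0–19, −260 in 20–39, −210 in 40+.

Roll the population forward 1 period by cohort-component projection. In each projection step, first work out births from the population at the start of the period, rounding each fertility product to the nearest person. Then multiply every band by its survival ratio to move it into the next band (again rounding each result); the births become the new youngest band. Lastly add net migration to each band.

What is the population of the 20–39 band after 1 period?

5054

— Period 1 —
Births: 8950 × 0.195 = 1745
20–39: 5600 × 0.949 = 5314
40+: 8950 × 0.914 + 8600 × 0.633 = 8180 + 5444 = 13624
Net migration: 0–19 − 140 → 1605; 20–39 − 260 → 5054; 40+ − 210 → 13414
→ [1605, 5054, 13414]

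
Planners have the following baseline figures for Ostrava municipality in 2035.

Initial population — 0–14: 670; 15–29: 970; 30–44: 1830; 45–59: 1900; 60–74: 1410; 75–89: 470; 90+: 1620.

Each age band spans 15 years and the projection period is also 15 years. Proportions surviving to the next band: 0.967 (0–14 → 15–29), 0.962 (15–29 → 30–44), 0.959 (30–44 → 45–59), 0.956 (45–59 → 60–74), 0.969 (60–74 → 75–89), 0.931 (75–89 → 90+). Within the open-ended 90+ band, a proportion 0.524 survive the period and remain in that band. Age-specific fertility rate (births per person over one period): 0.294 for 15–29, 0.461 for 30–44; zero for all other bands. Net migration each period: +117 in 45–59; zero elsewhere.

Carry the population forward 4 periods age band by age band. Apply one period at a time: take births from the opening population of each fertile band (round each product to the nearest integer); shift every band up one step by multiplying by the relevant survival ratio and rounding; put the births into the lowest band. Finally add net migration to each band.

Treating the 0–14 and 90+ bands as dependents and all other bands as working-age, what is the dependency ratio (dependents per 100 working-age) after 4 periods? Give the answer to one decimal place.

— Period 1 —
Births: 970 × 0.294 = 285  |  1830 × 0.461 = 844 → total 1129
15–29: 670 × 0.967 = 648
30–44: 970 × 0.962 = 933
45–59: 1830 × 0.959 = 1755
60–74: 1900 × 0.956 = 1816
75–89: 1410 × 0.969 = 1366
90+: 470 × 0.931 + 1620 × 0.524 = 438 + 849 = 1287
Net migration: 45–59 + 117 → 1872
Giving 1129 / 648 / 933 / 1872 / 1816 / 1366 / 1287.
— Period 2 —
Births: 648 × 0.294 = 191  |  933 × 0.461 = 430 → total 621
15–29: 1129 × 0.967 = 1092
30–44: 648 × 0.962 = 623
45–59: 933 × 0.959 = 895
60–74: 1872 × 0.956 = 1790
75–89: 1816 × 0.969 = 1760
90+: 1366 × 0.931 + 1287 × 0.524 = 1272 + 674 = 1946
Net migration: 45–59 + 117 → 1012
Giving 621 / 1092 / 623 / 1012 / 1790 / 1760 / 1946.
— Period 3 —
Births: 1092 × 0.294 = 321  |  623 × 0.461 = 287 → total 608
15–29: 621 × 0.967 = 601
30–44: 1092 × 0.962 = 1051
45–59: 623 × 0.959 = 597
60–74: 1012 × 0.956 = 967
75–89: 1790 × 0.969 = 1735
90+: 1760 × 0.931 + 1946 × 0.524 = 1639 + 1020 = 2659
Net migration: 45–59 + 117 → 714
Giving 608 / 601 / 1051 / 714 / 967 / 1735 / 2659.
— Period 4 —
Births: 601 × 0.294 = 177  |  1051 × 0.461 = 485 → total 662
15–29: 608 × 0.967 = 588
30–44: 601 × 0.962 = 578
45–59: 1051 × 0.959 = 1008
60–74: 714 × 0.956 = 683
75–89: 967 × 0.969 = 937
90+: 1735 × 0.931 + 2659 × 0.524 = 1615 + 1393 = 3008
Net migration: 45–59 + 117 → 1125
Giving 662 / 588 / 578 / 1125 / 683 / 937 / 3008.
Dependents (band 0–14 + band 90+) = 662 + 3008 = 3670; working-age = 3911; ratio = 3670/3911 × 100 = 93.8

93.8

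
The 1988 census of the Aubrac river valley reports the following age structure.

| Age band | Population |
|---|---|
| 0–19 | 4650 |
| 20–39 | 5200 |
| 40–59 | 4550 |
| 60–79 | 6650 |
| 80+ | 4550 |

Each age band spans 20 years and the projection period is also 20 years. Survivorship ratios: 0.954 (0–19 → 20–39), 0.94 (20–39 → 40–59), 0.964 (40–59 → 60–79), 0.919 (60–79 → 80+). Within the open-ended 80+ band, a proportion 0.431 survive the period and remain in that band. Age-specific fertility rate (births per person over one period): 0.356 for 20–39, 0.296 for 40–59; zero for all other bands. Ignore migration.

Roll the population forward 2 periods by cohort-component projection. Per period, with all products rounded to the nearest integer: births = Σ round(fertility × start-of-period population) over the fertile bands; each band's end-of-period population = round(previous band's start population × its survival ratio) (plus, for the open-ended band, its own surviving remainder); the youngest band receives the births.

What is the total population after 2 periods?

22469

Call the bands 1 to 5, youngest first.
[period 1]
Births: 5200 × 0.356 = 1851 ; 4550 × 0.296 = 1347 — total 3198
Band 2: 4650 × 0.954 = 4436
Band 3: 5200 × 0.94 = 4888
Band 4: 4550 × 0.964 = 4386
Band 5: 6650 × 0.919 + 4550 × 0.431 = 6111 + 1961 = 8072
Population now: 0–19=3198, 20–39=4436, 40–59=4888, 60–79=4386, 80+=8072
[period 2]
Births: 4436 × 0.356 = 1579 ; 4888 × 0.296 = 1447 — total 3026
Band 2: 3198 × 0.954 = 3051
Band 3: 4436 × 0.94 = 4170
Band 4: 4888 × 0.964 = 4712
Band 5: 4386 × 0.919 + 8072 × 0.431 = 4031 + 3479 = 7510
Population now: 0–19=3026, 20–39=3051, 40–59=4170, 60–79=4712, 80+=7510
Total after period 2: 3026 + 3051 + 4170 + 4712 + 7510 = 22469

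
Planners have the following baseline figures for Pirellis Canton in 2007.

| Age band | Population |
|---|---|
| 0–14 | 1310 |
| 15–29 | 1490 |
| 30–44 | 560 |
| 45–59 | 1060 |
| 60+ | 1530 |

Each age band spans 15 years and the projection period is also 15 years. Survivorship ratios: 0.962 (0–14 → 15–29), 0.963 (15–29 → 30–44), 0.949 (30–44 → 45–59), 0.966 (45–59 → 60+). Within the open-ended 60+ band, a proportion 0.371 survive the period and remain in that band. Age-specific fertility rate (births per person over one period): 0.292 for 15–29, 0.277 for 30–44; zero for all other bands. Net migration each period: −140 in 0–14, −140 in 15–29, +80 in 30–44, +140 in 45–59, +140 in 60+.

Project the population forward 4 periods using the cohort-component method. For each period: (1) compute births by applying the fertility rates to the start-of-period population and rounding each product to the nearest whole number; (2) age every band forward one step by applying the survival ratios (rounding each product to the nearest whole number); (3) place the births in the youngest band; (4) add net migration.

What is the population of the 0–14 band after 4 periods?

90

Call the groups 1 to 5, youngest first.
Period 1:
Births: 1490 * 0.292 = 435, 560 * 0.277 = 155 — total 590
Group 2: 1310 * 0.962 = 1260
Group 3: 1490 * 0.963 = 1435
Group 4: 560 * 0.949 = 531
Group 5: 1060 * 0.966 + 1530 * 0.371 = 1024 + 568 = 1592
Net migration: Group 1 − 140 → 450; Group 2 − 140 → 1120; Group 3 + 80 → 1515; Group 4 + 140 → 671; Group 5 + 140 → 1732
Population now: 0–14=450, 15–29=1120, 30–44=1515, 45–59=671, 60+=1732
Period 2:
Births: 1120 * 0.292 = 327, 1515 * 0.277 = 420 — total 747
Group 2: 450 * 0.962 = 433
Group 3: 1120 * 0.963 = 1079
Group 4: 1515 * 0.949 = 1438
Group 5: 671 * 0.966 + 1732 * 0.371 = 648 + 643 = 1291
Net migration: Group 1 − 140 → 607; Group 2 − 140 → 293; Group 3 + 80 → 1159; Group 4 + 140 → 1578; Group 5 + 140 → 1431
Population now: 0–14=607, 15–29=293, 30–44=1159, 45–59=1578, 60+=1431
Period 3:
Births: 293 * 0.292 = 86, 1159 * 0.277 = 321 — total 407
Group 2: 607 * 0.962 = 584
Group 3: 293 * 0.963 = 282
Group 4: 1159 * 0.949 = 1100
Group 5: 1578 * 0.966 + 1431 * 0.371 = 1524 + 531 = 2055
Net migration: Group 1 − 140 → 267; Group 2 − 140 → 444; Group 3 + 80 → 362; Group 4 + 140 → 1240; Group 5 + 140 → 2195
Population now: 0–14=267, 15–29=444, 30–44=362, 45–59=1240, 60+=2195
Period 4:
Births: 444 * 0.292 = 130, 362 * 0.277 = 100 — total 230
Group 2: 267 * 0.962 = 257
Group 3: 444 * 0.963 = 428
Group 4: 362 * 0.949 = 344
Group 5: 1240 * 0.966 + 2195 * 0.371 = 1198 + 814 = 2012
Net migration: Group 1 − 140 → 90; Group 2 − 140 → 117; Group 3 + 80 → 508; Group 4 + 140 → 484; Group 5 + 140 → 2152
Population now: 0–14=90, 15–29=117, 30–44=508, 45–59=484, 60+=2152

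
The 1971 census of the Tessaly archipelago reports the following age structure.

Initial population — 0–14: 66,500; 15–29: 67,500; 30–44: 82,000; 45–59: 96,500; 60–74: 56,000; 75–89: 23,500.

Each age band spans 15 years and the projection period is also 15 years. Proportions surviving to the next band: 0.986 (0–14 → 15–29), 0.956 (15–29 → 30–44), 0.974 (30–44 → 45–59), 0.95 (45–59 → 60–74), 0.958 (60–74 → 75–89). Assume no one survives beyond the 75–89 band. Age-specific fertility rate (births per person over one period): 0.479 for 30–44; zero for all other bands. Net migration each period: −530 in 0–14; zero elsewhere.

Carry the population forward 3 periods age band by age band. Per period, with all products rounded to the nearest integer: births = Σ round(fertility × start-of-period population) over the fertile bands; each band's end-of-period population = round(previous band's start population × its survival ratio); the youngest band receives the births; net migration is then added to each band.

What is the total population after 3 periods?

289427

Numbering the bands 1..6 from youngest to oldest:
Period 1:
Births: 82000 × 0.479 = 39278
Band 2: 66500 × 0.986 = 65569
Band 3: 67500 × 0.956 = 64530
Band 4: 82000 × 0.974 = 79868
Band 5: 96500 × 0.95 = 91675
Band 6: 56000 × 0.958 = 53648
Net migration: Band 1 − 530 → 38748
Giving 38748 / 65569 / 64530 / 79868 / 91675 / 53648.
Period 2:
Births: 64530 × 0.479 = 30910
Band 2: 38748 × 0.986 = 38206
Band 3: 65569 × 0.956 = 62684
Band 4: 64530 × 0.974 = 62852
Band 5: 79868 × 0.95 = 75875
Band 6: 91675 × 0.958 = 87825
Net migration: Band 1 − 530 → 30380
Giving 30380 / 38206 / 62684 / 62852 / 75875 / 87825.
Period 3:
Births: 62684 × 0.479 = 30026
Band 2: 30380 × 0.986 = 29955
Band 3: 38206 × 0.956 = 36525
Band 4: 62684 × 0.974 = 61054
Band 5: 62852 × 0.95 = 59709
Band 6: 75875 × 0.958 = 72688
Net migration: Band 1 − 530 → 29496
Giving 29496 / 29955 / 36525 / 61054 / 59709 / 72688.
Total after period 3: 29496 + 29955 + 36525 + 61054 + 59709 + 72688 = 289427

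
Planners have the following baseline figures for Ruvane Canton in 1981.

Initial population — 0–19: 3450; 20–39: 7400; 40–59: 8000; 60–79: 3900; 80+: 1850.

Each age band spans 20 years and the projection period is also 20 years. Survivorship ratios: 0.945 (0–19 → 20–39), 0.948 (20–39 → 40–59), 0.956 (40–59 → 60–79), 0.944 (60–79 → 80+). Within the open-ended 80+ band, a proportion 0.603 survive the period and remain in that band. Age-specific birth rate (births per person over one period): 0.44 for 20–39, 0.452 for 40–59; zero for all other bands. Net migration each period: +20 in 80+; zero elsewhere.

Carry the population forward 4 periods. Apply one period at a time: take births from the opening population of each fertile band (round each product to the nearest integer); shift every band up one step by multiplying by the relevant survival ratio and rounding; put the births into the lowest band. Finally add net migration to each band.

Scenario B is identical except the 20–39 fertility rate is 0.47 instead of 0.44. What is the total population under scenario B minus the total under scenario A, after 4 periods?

Numbering the groups 1..5 from youngest to oldest:
— Period 1 —
Births: 7400 × 0.44 = 3256, 8000 × 0.452 = 3616 → 6872
Group 2: 3450 × 0.945 = 3260
Group 3: 7400 × 0.948 = 7015
Group 4: 8000 × 0.956 = 7648
Group 5: 3900 × 0.944 + 1850 × 0.603 = 3682 + 1116 = 4798
Net migration: Group 5 + 20 → 4818
Giving 6872 / 3260 / 7015 / 7648 / 4818.
— Period 2 —
Births: 3260 × 0.44 = 1434, 7015 × 0.452 = 3171 → 4605
Group 2: 6872 × 0.945 = 6494
Group 3: 3260 × 0.948 = 3090
Group 4: 7015 × 0.956 = 6706
Group 5: 7648 × 0.944 + 4818 × 0.603 = 7220 + 2905 = 10125
Net migration: Group 5 + 20 → 10145
Giving 4605 / 6494 / 3090 / 6706 / 10145.
— Period 3 —
Births: 6494 × 0.44 = 2857, 3090 × 0.452 = 1397 → 4254
Group 2: 4605 × 0.945 = 4352
Group 3: 6494 × 0.948 = 6156
Group 4: 3090 × 0.956 = 2954
Group 5: 6706 × 0.944 + 10145 × 0.603 = 6330 + 6117 = 12447
Net migration: Group 5 + 20 → 12467
Giving 4254 / 4352 / 6156 / 2954 / 12467.
— Period 4 —
Births: 4352 × 0.44 = 1915, 6156 × 0.452 = 2783 → 4698
Group 2: 4254 × 0.945 = 4020
Group 3: 4352 × 0.948 = 4126
Group 4: 6156 × 0.956 = 5885
Group 5: 2954 × 0.944 + 12467 × 0.603 = 2789 + 7518 = 10307
Net migration: Group 5 + 20 → 10327
Giving 4698 / 4020 / 4126 / 5885 / 10327.
Scenario A total after 4 periods: 29056
Scenario B projection —
— Period 1 —
Births: 7400 × 0.47 = 3478, 8000 × 0.452 = 3616 → 7094
Group 2: 3450 × 0.945 = 3260
Group 3: 7400 × 0.948 = 7015
Group 4: 8000 × 0.956 = 7648
Group 5: 3900 × 0.944 + 1850 × 0.603 = 3682 + 1116 = 4798
Net migration: Group 5 + 20 → 4818
Giving 7094 / 3260 / 7015 / 7648 / 4818.
— Period 2 —
Births: 3260 × 0.47 = 1532, 7015 × 0.452 = 3171 → 4703
Group 2: 7094 × 0.945 = 6704
Group 3: 3260 × 0.948 = 3090
Group 4: 7015 × 0.956 = 6706
Group 5: 7648 × 0.944 + 4818 × 0.603 = 7220 + 2905 = 10125
Net migration: Group 5 + 20 → 10145
Giving 4703 / 6704 / 3090 / 6706 / 10145.
— Period 3 —
Births: 6704 × 0.47 = 3151, 3090 × 0.452 = 1397 → 4548
Group 2: 4703 × 0.945 = 4444
Group 3: 6704 × 0.948 = 6355
Group 4: 3090 × 0.956 = 2954
Group 5: 6706 × 0.944 + 10145 × 0.603 = 6330 + 6117 = 12447
Net migration: Group 5 + 20 → 12467
Giving 4548 / 4444 / 6355 / 2954 / 12467.
— Period 4 —
Births: 4444 × 0.47 = 2089, 6355 × 0.452 = 2872 → 4961
Group 2: 4548 × 0.945 = 4298
Group 3: 4444 × 0.948 = 4213
Group 4: 6355 × 0.956 = 6075
Group 5: 2954 × 0.944 + 12467 × 0.603 = 2789 + 7518 = 10307
Net migration: Group 5 + 20 → 10327
Giving 4961 / 4298 / 4213 / 6075 / 10327.
Scenario B total after 4 periods: 29874
Difference B − A = 29874 − 29056 = 818

818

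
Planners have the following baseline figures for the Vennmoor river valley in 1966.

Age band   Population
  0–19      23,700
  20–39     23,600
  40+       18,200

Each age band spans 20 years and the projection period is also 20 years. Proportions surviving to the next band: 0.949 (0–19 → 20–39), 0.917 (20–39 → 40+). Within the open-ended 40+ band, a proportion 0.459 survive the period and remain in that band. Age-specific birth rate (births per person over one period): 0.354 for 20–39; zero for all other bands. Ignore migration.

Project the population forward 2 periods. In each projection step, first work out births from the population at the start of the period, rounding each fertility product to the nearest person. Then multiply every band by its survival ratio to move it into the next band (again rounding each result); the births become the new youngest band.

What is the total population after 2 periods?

After projecting period 1:
Births: 23600 × 0.354 = 8354
20–39: 23700 × 0.949 = 22491
40+: 23600 × 0.917 + 18200 × 0.459 = 21641 + 8354 = 29995
Giving 8354 / 22491 / 29995.
After projecting period 2:
Births: 22491 × 0.354 = 7962
20–39: 8354 × 0.949 = 7928
40+: 22491 × 0.917 + 29995 × 0.459 = 20624 + 13768 = 34392
Giving 7962 / 7928 / 34392.
Total after period 2: 7962 + 7928 + 34392 = 50282

50282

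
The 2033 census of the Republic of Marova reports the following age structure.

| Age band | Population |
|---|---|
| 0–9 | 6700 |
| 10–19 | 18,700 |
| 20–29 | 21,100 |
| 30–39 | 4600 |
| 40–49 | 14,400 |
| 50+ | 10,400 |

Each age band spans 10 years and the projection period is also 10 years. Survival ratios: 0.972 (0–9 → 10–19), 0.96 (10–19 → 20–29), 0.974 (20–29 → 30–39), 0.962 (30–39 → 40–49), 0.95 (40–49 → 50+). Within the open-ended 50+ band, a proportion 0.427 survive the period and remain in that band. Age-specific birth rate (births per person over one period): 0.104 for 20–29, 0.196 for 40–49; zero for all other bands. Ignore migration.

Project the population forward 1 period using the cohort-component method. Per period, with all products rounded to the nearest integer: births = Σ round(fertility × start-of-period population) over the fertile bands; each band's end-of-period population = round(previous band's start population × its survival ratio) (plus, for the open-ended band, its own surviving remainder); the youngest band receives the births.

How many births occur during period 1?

[period 1]
Births: 21100 × 0.104 = 2194  |  14400 × 0.196 = 2822 → total 5016
10–19: 6700 × 0.972 = 6512
20–29: 18700 × 0.96 = 17952
30–39: 21100 × 0.974 = 20551
40–49: 4600 × 0.962 = 4425
50+: 14400 × 0.95 + 10400 × 0.427 = 13680 + 4441 = 18121
→ [5016, 6512, 17952, 20551, 4425, 18121]

5016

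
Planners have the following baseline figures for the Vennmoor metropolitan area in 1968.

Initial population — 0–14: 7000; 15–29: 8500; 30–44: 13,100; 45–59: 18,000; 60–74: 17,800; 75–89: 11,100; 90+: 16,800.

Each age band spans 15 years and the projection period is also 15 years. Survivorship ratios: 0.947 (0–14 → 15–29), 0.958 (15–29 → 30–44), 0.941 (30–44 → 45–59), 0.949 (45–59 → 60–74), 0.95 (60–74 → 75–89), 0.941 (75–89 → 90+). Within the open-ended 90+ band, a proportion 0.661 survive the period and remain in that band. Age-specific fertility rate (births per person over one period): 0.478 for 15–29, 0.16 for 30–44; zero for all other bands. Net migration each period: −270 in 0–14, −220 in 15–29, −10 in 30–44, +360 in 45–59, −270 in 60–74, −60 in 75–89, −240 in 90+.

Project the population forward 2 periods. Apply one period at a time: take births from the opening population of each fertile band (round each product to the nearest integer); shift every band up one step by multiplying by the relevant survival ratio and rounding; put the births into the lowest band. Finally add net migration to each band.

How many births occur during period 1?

[period 1]
Births: 8500 * 0.478 = 4063, 13100 * 0.16 = 2096 → total 6159
15–29: 7000 * 0.947 = 6629
30–44: 8500 * 0.958 = 8143
45–59: 13100 * 0.941 = 12327
60–74: 18000 * 0.949 = 17082
75–89: 17800 * 0.95 = 16910
90+: 11100 * 0.941 + 16800 * 0.661 = 10445 + 11105 = 21550
Net migration: 0–14 − 270 → 5889; 15–29 − 220 → 6409; 30–44 − 10 → 8133; 45–59 + 360 → 12687; 60–74 − 270 → 16812; 75–89 − 60 → 16850; 90+ − 240 → 21310
Giving 5889 / 6409 / 8133 / 12687 / 16812 / 16850 / 21310.

6159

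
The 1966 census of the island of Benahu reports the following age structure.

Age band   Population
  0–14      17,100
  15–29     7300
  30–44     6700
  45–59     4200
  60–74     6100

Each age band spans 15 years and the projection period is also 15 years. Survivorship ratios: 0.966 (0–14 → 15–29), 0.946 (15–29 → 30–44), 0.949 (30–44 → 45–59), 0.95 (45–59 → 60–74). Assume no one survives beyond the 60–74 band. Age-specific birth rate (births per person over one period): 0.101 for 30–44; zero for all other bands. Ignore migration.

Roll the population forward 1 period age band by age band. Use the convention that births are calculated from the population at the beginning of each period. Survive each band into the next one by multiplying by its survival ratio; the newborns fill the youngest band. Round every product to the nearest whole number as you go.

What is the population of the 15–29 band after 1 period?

— Period 1 —
Births: 6700 * 0.101 = 677
15–29: 17100 * 0.966 = 16519
30–44: 7300 * 0.946 = 6906
45–59: 6700 * 0.949 = 6358
60–74: 4200 * 0.95 = 3990
→ [677, 16519, 6906, 6358, 3990]

16519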